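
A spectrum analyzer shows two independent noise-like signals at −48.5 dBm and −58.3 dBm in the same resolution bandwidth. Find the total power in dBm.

Convert to linear, add, convert back:
P₁ = 1.41×10⁻⁸ W, P₂ = 1.48×10⁻⁹ W
P_tot = 1.56×10⁻⁸ W → 10 log₁₀(P_tot / 10⁻³) = −48.1 dBm

−48.1 dBm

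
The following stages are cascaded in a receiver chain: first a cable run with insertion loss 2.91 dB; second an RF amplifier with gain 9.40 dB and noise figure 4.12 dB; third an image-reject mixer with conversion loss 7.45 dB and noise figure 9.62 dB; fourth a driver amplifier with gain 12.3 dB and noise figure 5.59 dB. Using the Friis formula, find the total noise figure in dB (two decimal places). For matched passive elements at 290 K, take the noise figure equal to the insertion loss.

Convert to linear (a loss of L dB is a gain of −L dB): F_i = 10^(NF_i/10), G_i = 10^(G_i,dB/10)
  Stage 1: F_1 = 10^(2.91/10) = 1.954, G_1 = 10^(−2.91/10) = 0.5117
  Stage 2: F_2 = 10^(4.12/10) = 2.582, G_2 = 10^(9.40/10) = 8.710
  Stage 3: F_3 = 10^(9.62/10) = 9.162, G_3 = 10^(−7.45/10) = 0.1799
  Stage 4: F_4 = 10^(5.59/10) = 3.622, G_4 = 10^(12.3/10) = 16.98
Friis cascade:
  F = 1.954 + (2.582 − 1)/0.5117 + (9.162 − 1)/4.457 + (3.622 − 1)/0.8017 = 10.15
NF = 10 log₁₀(10.15) = 10.06 dB

10.06 dB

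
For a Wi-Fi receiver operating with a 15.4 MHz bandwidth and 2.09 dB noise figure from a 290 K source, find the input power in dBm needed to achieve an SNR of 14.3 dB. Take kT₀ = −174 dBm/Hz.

Sensitivity = −174 + 10 log₁₀(B) + NF + SNR_min
= −174 + 71.88 + 2.09 + 14.3
= −85.73 dBm → −85.7 dBm

−85.7 dBm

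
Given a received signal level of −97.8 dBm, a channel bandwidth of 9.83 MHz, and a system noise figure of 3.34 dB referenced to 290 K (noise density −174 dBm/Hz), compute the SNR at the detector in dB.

2.9 dB

Noise floor: N = −174 + 10 log₁₀(B) + NF
10 log₁₀(9.83×10⁶) = 69.93 dB
N = −174 + 69.93 + 3.34 = −100.73 dBm
SNR = P_sig − N = −97.8 − (−100.73) = 2.93 dB → 2.9 dB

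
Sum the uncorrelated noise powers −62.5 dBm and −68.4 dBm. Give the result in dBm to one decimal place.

Convert to linear, add, convert back:
P₁ = 5.62×10⁻¹⁰ W, P₂ = 1.45×10⁻¹⁰ W
P_tot = 7.07×10⁻¹⁰ W → 10 log₁₀(P_tot / 10⁻³) = −61.5 dBm

−61.5 dBm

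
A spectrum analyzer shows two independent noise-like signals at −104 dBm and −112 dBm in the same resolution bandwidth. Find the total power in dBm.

Convert to linear, add, convert back:
P₁ = 3.98×10⁻¹⁴ W, P₂ = 6.31×10⁻¹⁵ W
P_tot = 4.61×10⁻¹⁴ W → 10 log₁₀(P_tot / 10⁻³) = −103.4 dBm

−103.4 dBm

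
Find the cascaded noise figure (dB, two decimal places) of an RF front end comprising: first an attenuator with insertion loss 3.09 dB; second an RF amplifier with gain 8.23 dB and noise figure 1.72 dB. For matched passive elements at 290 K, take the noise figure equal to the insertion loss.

Convert to linear (a loss of L dB is a gain of −L dB): F_i = 10^(NF_i/10), G_i = 10^(G_i,dB/10)
  Stage 1: F_1 = 10^(3.09/10) = 2.037, G_1 = 10^(−3.09/10) = 0.4909
  Stage 2: F_2 = 10^(1.72/10) = 1.486, G_2 = 10^(8.23/10) = 6.653
Friis cascade:
  F = 2.037 + (1.486 − 1)/0.4909 = 3.027
NF = 10 log₁₀(3.027) = 4.81 dB

4.81 dB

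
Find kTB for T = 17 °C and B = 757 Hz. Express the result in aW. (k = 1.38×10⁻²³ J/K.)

3.03 aW

T = 17 °C + 273.15 = 290.15 K
P_n = kTB = 1.38×10⁻²³ × 290.15 × 7.57×10² = 3.03×10⁻¹⁸ W = 3.03 aW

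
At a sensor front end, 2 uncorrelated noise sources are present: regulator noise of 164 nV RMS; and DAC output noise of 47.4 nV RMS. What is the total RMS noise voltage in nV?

171 nV

Uncorrelated sources add in power (mean-square): V_tot = √(ΣV_i²)
V_tot = √[(1.64×10⁻⁷)² + (4.74×10⁻⁸)²] = 1.71×10⁻⁷ V = 171 nV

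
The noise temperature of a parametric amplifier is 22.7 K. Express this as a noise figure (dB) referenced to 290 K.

F = 1 + T_e/T₀ = 1 + 22.7/290 = 1.07828
NF = 10 log₁₀(1.07828) = 0.327 dB

0.327 dB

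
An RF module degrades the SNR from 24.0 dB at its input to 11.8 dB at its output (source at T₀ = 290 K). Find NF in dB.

NF (dB) = SNR_in(dB) − SNR_out(dB) when the source is at T₀
NF = 24.0 − 11.8 = 12.2 dB

12.2 dB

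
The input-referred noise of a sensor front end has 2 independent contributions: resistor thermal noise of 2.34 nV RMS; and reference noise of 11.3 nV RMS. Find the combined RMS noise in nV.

11.5 nV

Uncorrelated sources add in power (mean-square): V_tot = √(ΣV_i²)
V_tot = √[(2.34×10⁻⁹)² + (1.13×10⁻⁸)²] = 1.15×10⁻⁸ V = 11.5 nV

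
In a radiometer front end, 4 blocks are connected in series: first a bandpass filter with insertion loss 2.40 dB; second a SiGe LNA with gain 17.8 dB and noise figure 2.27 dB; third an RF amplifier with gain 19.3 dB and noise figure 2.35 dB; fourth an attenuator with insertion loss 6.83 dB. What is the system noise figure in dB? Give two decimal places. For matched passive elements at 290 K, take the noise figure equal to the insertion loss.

4.70 dB

Convert to linear (a loss of L dB is a gain of −L dB): F_i = 10^(NF_i/10), G_i = 10^(G_i,dB/10)
  Stage 1: F_1 = 10^(2.40/10) = 1.738, G_1 = 10^(−2.40/10) = 0.5754
  Stage 2: F_2 = 10^(2.27/10) = 1.687, G_2 = 10^(17.8/10) = 60.26
  Stage 3: F_3 = 10^(2.35/10) = 1.718, G_3 = 10^(19.3/10) = 85.11
  Stage 4: F_4 = 10^(6.83/10) = 4.819, G_4 = 10^(−6.83/10) = 0.2075
Friis cascade:
  F = 1.738 + (1.687 − 1)/0.5754 + (1.718 − 1)/34.67 + (4.819 − 1)/2951 = 2.953
NF = 10 log₁₀(2.953) = 4.70 dB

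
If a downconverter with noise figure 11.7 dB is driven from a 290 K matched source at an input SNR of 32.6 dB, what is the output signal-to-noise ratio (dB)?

20.9 dB

By definition F = SNR_in/SNR_out, so in dB: SNR_out = SNR_in − NF
SNR_out = 32.6 − 11.7 = 20.9 dB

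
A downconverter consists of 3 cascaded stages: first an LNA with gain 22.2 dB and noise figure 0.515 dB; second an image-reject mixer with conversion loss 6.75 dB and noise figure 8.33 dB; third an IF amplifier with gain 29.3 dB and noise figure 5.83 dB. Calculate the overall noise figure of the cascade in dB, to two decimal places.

Convert to linear (a loss of L dB is a gain of −L dB): F_i = 10^(NF_i/10), G_i = 10^(G_i,dB/10)
  Stage 1: F_1 = 10^(0.515/10) = 1.126, G_1 = 10^(22.2/10) = 166.0
  Stage 2: F_2 = 10^(8.33/10) = 6.808, G_2 = 10^(−6.75/10) = 0.2113
  Stage 3: F_3 = 10^(5.83/10) = 3.828, G_3 = 10^(29.3/10) = 851.1
Friis cascade:
  F = 1.126 + (6.808 − 1)/166.0 + (3.828 − 1)/35.08 = 1.242
NF = 10 log₁₀(1.242) = 0.94 dB

0.94 dB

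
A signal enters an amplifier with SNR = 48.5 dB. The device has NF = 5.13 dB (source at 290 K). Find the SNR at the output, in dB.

43.37 dB

By definition F = SNR_in/SNR_out, so in dB: SNR_out = SNR_in − NF
SNR_out = 48.5 − 5.13 = 43.37 dB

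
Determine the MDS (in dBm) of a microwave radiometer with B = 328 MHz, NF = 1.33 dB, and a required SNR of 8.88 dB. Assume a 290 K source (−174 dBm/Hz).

−78.6 dBm

Sensitivity = −174 + 10 log₁₀(B) + NF + SNR_min
= −174 + 85.16 + 1.33 + 8.88
= −78.63 dBm → −78.6 dBm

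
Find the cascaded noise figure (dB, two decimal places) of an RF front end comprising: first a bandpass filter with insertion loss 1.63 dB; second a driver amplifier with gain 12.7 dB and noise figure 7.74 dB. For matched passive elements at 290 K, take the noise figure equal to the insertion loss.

9.37 dB

Convert to linear (a loss of L dB is a gain of −L dB): F_i = 10^(NF_i/10), G_i = 10^(G_i,dB/10)
  Stage 1: F_1 = 10^(1.63/10) = 1.455, G_1 = 10^(−1.63/10) = 0.6871
  Stage 2: F_2 = 10^(7.74/10) = 5.943, G_2 = 10^(12.7/10) = 18.62
Friis cascade:
  F = 1.455 + (5.943 − 1)/0.6871 = 8.650
NF = 10 log₁₀(8.650) = 9.37 dB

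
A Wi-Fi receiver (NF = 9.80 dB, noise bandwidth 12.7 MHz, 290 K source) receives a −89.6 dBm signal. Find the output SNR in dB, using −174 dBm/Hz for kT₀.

Noise floor: N = −174 + 10 log₁₀(B) + NF
10 log₁₀(1.27×10⁷) = 71.04 dB
N = −174 + 71.04 + 9.80 = −93.16 dBm
SNR = P_sig − N = −89.6 − (−93.16) = 3.56 dB → 3.6 dB

3.6 dB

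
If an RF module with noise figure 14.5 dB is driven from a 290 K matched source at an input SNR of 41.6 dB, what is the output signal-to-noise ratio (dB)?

By definition F = SNR_in/SNR_out, so in dB: SNR_out = SNR_in − NF
SNR_out = 41.6 − 14.5 = 27.1 dB

27.1 dB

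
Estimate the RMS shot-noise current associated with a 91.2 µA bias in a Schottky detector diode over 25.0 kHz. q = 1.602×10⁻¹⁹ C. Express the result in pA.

855 pA

I_n = √(2qI·B)
2qI·B = 2 × 1.602×10⁻¹⁹ × 9.12×10⁻⁵ × 2.50×10⁴ = 7.31×10⁻¹⁹ A²
I_n = √(7.31×10⁻¹⁹) = 8.55×10⁻¹⁰ A = 855 pA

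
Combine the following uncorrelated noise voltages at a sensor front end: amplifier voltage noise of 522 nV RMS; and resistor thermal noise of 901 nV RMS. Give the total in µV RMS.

1.04 µV

Uncorrelated sources add in power (mean-square): V_tot = √(ΣV_i²)
V_tot = √[(5.22×10⁻⁷)² + (9.01×10⁻⁷)²] = 1.04×10⁻⁶ V = 1.04 µV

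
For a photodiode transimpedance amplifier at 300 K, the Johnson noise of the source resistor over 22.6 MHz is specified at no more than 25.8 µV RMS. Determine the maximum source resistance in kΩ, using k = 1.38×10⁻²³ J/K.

1.78 kΩ

Johnson–Nyquist: V_n = √(4kTRB) ⇒ R = V_n² / (4kTB)
4kTB = 4 × 1.38×10⁻²³ × 300 × 2.26×10⁷ = 3.74×10⁻¹³
R = (2.58×10⁻⁵)² / 3.74×10⁻¹³ = 1.78×10³ Ω = 1.78 kΩ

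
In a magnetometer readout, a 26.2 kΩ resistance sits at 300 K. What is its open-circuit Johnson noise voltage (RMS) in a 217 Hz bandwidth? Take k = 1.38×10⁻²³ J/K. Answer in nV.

307 nV

V_n = √(4kTRB)
4kTRB = 4 × 1.38×10⁻²³ × 300 × 2.62×10⁴ × 2.17×10² = 9.42×10⁻¹⁴ V²
V_n = √(9.42×10⁻¹⁴) = 3.07×10⁻⁷ V = 307 nV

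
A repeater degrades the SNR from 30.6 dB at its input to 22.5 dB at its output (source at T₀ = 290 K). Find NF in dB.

NF (dB) = SNR_in(dB) − SNR_out(dB) when the source is at T₀
NF = 30.6 − 22.5 = 8.1 dB

8.1 dB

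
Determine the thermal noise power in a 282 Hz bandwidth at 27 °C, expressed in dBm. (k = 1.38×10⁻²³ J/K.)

−149.3 dBm

T = 27 °C + 273.15 = 300.15 K
P_n = kTB = 1.38×10⁻²³ × 300.15 × 2.82×10² = 1.17×10⁻¹⁸ W
In dBm: 10 log₁₀(1.17×10⁻¹⁸ / 10⁻³) = −149.3 dBm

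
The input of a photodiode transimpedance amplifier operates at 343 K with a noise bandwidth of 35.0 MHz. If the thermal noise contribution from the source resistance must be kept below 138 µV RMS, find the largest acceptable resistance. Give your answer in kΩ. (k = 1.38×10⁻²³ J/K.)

28.7 kΩ

Johnson–Nyquist: V_n = √(4kTRB) ⇒ R = V_n² / (4kTB)
4kTB = 4 × 1.38×10⁻²³ × 343 × 3.50×10⁷ = 6.63×10⁻¹³
R = (1.38×10⁻⁴)² / 6.63×10⁻¹³ = 2.87×10⁴ Ω = 28.7 kΩ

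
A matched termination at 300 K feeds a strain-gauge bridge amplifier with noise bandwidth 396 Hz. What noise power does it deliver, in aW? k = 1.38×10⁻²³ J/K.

P_n = kTB = 1.38×10⁻²³ × 300 × 3.96×10² = 1.64×10⁻¹⁸ W = 1.64 aW

1.64 aW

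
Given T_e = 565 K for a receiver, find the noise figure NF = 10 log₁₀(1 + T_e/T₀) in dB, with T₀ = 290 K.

F = 1 + T_e/T₀ = 1 + 565/290 = 2.94828
NF = 10 log₁₀(2.94828) = 4.70 dB

4.70 dB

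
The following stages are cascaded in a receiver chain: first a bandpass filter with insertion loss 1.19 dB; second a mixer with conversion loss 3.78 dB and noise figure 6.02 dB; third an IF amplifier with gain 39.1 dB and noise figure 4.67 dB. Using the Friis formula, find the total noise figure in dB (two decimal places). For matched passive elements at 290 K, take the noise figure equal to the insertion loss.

Convert to linear (a loss of L dB is a gain of −L dB): F_i = 10^(NF_i/10), G_i = 10^(G_i,dB/10)
  Stage 1: F_1 = 10^(1.19/10) = 1.315, G_1 = 10^(−1.19/10) = 0.7603
  Stage 2: F_2 = 10^(6.02/10) = 3.999, G_2 = 10^(−3.78/10) = 0.4188
  Stage 3: F_3 = 10^(4.67/10) = 2.931, G_3 = 10^(39.1/10) = 8128
Friis cascade:
  F = 1.315 + (3.999 − 1)/0.7603 + (2.931 − 1)/0.3184 = 11.32
NF = 10 log₁₀(11.32) = 10.54 dB

10.54 dB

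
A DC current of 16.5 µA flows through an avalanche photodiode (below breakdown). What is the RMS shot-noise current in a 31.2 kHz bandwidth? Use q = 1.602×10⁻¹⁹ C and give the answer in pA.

I_n = √(2qI·B)
2qI·B = 2 × 1.602×10⁻¹⁹ × 1.65×10⁻⁵ × 3.12×10⁴ = 1.65×10⁻¹⁹ A²
I_n = √(1.65×10⁻¹⁹) = 4.06×10⁻¹⁰ A = 406 pA

406 pA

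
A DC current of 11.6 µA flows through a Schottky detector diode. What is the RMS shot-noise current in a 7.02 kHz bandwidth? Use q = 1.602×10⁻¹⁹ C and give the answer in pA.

162 pA

I_n = √(2qI·B)
2qI·B = 2 × 1.602×10⁻¹⁹ × 1.16×10⁻⁵ × 7.02×10³ = 2.61×10⁻²⁰ A²
I_n = √(2.61×10⁻²⁰) = 1.62×10⁻¹⁰ A = 162 pA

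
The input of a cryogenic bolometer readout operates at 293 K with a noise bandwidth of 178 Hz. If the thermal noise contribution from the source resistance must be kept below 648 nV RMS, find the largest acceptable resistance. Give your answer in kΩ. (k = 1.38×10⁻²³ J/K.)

146 kΩ

Johnson–Nyquist: V_n = √(4kTRB) ⇒ R = V_n² / (4kTB)
4kTB = 4 × 1.38×10⁻²³ × 293 × 1.78×10² = 2.88×10⁻¹⁸
R = (6.48×10⁻⁷)² / 2.88×10⁻¹⁸ = 1.46×10⁵ Ω = 146 kΩ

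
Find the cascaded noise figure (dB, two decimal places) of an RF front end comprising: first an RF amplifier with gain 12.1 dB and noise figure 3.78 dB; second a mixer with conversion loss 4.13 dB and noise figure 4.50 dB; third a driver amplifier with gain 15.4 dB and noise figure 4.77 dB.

4.50 dB

Convert to linear (a loss of L dB is a gain of −L dB): F_i = 10^(NF_i/10), G_i = 10^(G_i,dB/10)
  Stage 1: F_1 = 10^(3.78/10) = 2.388, G_1 = 10^(12.1/10) = 16.22
  Stage 2: F_2 = 10^(4.50/10) = 2.818, G_2 = 10^(−4.13/10) = 0.3864
  Stage 3: F_3 = 10^(4.77/10) = 2.999, G_3 = 10^(15.4/10) = 34.67
Friis cascade:
  F = 2.388 + (2.818 − 1)/16.22 + (2.999 − 1)/6.266 = 2.819
NF = 10 log₁₀(2.819) = 4.50 dB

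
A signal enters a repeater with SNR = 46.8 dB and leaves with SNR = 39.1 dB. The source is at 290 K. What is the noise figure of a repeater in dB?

7.7 dB

NF (dB) = SNR_in(dB) − SNR_out(dB) when the source is at T₀
NF = 46.8 − 39.1 = 7.7 dB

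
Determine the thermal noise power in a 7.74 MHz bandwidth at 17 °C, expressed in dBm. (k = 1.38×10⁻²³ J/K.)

−105.1 dBm

T = 17 °C + 273.15 = 290.15 K
P_n = kTB = 1.38×10⁻²³ × 290.15 × 7.74×10⁶ = 3.10×10⁻¹⁴ W
In dBm: 10 log₁₀(3.10×10⁻¹⁴ / 10⁻³) = −105.1 dBm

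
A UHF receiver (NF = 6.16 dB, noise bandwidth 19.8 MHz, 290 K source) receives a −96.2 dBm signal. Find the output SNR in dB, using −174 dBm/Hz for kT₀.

Noise floor: N = −174 + 10 log₁₀(B) + NF
10 log₁₀(1.98×10⁷) = 72.97 dB
N = −174 + 72.97 + 6.16 = −94.87 dBm
SNR = P_sig − N = −96.2 − (−94.87) = −1.33 dB → −1.3 dB

−1.3 dB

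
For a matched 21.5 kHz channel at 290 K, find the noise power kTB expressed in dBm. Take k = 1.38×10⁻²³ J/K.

−130.7 dBm

P_n = kTB = 1.38×10⁻²³ × 290 × 2.15×10⁴ = 8.60×10⁻¹⁷ W
In dBm: 10 log₁₀(8.60×10⁻¹⁷ / 10⁻³) = −130.7 dBm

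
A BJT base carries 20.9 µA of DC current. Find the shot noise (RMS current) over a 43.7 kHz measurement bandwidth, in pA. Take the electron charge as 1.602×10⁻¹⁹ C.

I_n = √(2qI·B)
2qI·B = 2 × 1.602×10⁻¹⁹ × 2.09×10⁻⁵ × 4.37×10⁴ = 2.93×10⁻¹⁹ A²
I_n = √(2.93×10⁻¹⁹) = 5.41×10⁻¹⁰ A = 541 pA

541 pA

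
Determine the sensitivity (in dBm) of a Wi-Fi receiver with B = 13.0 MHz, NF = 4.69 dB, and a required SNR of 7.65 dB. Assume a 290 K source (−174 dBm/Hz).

Sensitivity = −174 + 10 log₁₀(B) + NF + SNR_min
= −174 + 71.14 + 4.69 + 7.65
= −90.52 dBm → −90.5 dBm

−90.5 dBm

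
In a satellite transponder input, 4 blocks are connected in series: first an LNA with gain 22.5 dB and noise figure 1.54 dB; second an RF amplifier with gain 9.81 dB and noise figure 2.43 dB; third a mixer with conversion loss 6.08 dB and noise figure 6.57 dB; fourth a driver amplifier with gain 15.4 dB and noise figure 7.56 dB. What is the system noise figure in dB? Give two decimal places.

Convert to linear (a loss of L dB is a gain of −L dB): F_i = 10^(NF_i/10), G_i = 10^(G_i,dB/10)
  Stage 1: F_1 = 10^(1.54/10) = 1.426, G_1 = 10^(22.5/10) = 177.8
  Stage 2: F_2 = 10^(2.43/10) = 1.750, G_2 = 10^(9.81/10) = 9.572
  Stage 3: F_3 = 10^(6.57/10) = 4.539, G_3 = 10^(−6.08/10) = 0.2466
  Stage 4: F_4 = 10^(7.56/10) = 5.702, G_4 = 10^(15.4/10) = 34.67
Friis cascade:
  F = 1.426 + (1.750 − 1)/177.8 + (4.539 − 1)/1702 + (5.702 − 1)/419.8 = 1.443
NF = 10 log₁₀(1.443) = 1.59 dB

1.59 dB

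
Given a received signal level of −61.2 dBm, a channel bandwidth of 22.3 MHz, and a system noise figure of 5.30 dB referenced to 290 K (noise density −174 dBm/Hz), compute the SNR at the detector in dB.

Noise floor: N = −174 + 10 log₁₀(B) + NF
10 log₁₀(2.23×10⁷) = 73.48 dB
N = −174 + 73.48 + 5.30 = −95.22 dBm
SNR = P_sig − N = −61.2 − (−95.22) = 34.02 dB → 34.0 dB

34.0 dB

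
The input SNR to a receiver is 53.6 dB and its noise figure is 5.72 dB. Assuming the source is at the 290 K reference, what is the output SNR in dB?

By definition F = SNR_in/SNR_out, so in dB: SNR_out = SNR_in − NF
SNR_out = 53.6 − 5.72 = 47.88 dB

47.88 dB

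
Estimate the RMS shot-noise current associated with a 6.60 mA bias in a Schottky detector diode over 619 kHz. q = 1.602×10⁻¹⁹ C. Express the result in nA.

36.2 nA

I_n = √(2qI·B)
2qI·B = 2 × 1.602×10⁻¹⁹ × 6.60×10⁻³ × 6.19×10⁵ = 1.31×10⁻¹⁵ A²
I_n = √(1.31×10⁻¹⁵) = 3.62×10⁻⁸ A = 36.2 nA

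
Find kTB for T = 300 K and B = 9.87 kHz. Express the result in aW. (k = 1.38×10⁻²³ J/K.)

40.9 aW

P_n = kTB = 1.38×10⁻²³ × 300 × 9.87×10³ = 4.09×10⁻¹⁷ W = 40.9 aW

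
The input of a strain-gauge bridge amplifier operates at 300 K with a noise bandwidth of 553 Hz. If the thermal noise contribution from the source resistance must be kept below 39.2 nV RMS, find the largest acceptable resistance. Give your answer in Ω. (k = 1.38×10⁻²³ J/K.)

Johnson–Nyquist: V_n = √(4kTRB) ⇒ R = V_n² / (4kTB)
4kTB = 4 × 1.38×10⁻²³ × 300 × 5.53×10² = 9.16×10⁻¹⁸
R = (3.92×10⁻⁸)² / 9.16×10⁻¹⁸ = 1.68×10² Ω = 168 Ω

168 Ω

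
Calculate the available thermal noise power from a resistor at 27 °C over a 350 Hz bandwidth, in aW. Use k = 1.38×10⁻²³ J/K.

1.45 aW

T = 27 °C + 273.15 = 300.15 K
P_n = kTB = 1.38×10⁻²³ × 300.15 × 3.50×10² = 1.45×10⁻¹⁸ W = 1.45 aW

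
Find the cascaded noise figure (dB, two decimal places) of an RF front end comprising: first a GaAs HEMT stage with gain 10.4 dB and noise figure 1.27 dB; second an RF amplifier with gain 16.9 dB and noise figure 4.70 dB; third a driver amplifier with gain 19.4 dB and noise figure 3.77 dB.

1.82 dB

Convert to linear (a loss of L dB is a gain of −L dB): F_i = 10^(NF_i/10), G_i = 10^(G_i,dB/10)
  Stage 1: F_1 = 10^(1.27/10) = 1.340, G_1 = 10^(10.4/10) = 10.96
  Stage 2: F_2 = 10^(4.70/10) = 2.951, G_2 = 10^(16.9/10) = 48.98
  Stage 3: F_3 = 10^(3.77/10) = 2.382, G_3 = 10^(19.4/10) = 87.10
Friis cascade:
  F = 1.340 + (2.951 − 1)/10.96 + (2.382 − 1)/537.0 = 1.520
NF = 10 log₁₀(1.520) = 1.82 dB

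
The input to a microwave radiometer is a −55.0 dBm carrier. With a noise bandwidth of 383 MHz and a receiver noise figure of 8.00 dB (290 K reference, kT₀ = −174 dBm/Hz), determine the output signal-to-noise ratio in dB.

Noise floor: N = −174 + 10 log₁₀(B) + NF
10 log₁₀(3.83×10⁸) = 85.83 dB
N = −174 + 85.83 + 8.00 = −80.17 dBm
SNR = P_sig − N = −55.0 − (−80.17) = 25.17 dB → 25.2 dB

25.2 dB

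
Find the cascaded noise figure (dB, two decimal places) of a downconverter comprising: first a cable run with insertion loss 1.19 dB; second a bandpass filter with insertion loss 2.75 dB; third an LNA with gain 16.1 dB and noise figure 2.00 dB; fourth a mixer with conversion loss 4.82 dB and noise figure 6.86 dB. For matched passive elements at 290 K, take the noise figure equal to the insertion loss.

Convert to linear (a loss of L dB is a gain of −L dB): F_i = 10^(NF_i/10), G_i = 10^(G_i,dB/10)
  Stage 1: F_1 = 10^(1.19/10) = 1.315, G_1 = 10^(−1.19/10) = 0.7603
  Stage 2: F_2 = 10^(2.75/10) = 1.884, G_2 = 10^(−2.75/10) = 0.5309
  Stage 3: F_3 = 10^(2.00/10) = 1.585, G_3 = 10^(16.1/10) = 40.74
  Stage 4: F_4 = 10^(6.86/10) = 4.853, G_4 = 10^(−4.82/10) = 0.3296
Friis cascade:
  F = 1.315 + (1.884 − 1)/0.7603 + (1.585 − 1)/0.4036 + (4.853 − 1)/16.44 = 4.161
NF = 10 log₁₀(4.161) = 6.19 dB

6.19 dB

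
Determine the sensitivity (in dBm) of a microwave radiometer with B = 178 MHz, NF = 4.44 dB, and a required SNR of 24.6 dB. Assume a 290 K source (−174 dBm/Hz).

Sensitivity = −174 + 10 log₁₀(B) + NF + SNR_min
= −174 + 82.5 + 4.44 + 24.6
= −62.46 dBm → −62.5 dBm

−62.5 dBm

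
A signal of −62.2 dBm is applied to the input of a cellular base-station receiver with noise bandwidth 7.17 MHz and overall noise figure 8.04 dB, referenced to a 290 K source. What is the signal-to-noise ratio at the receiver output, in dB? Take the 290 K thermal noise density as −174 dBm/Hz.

Noise floor: N = −174 + 10 log₁₀(B) + NF
10 log₁₀(7.17×10⁶) = 68.56 dB
N = −174 + 68.56 + 8.04 = −97.40 dBm
SNR = P_sig − N = −62.2 − (−97.40) = 35.20 dB → 35.2 dB

35.2 dB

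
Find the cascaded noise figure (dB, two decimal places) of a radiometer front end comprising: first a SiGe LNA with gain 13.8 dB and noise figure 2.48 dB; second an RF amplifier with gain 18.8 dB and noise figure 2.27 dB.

Convert to linear (a loss of L dB is a gain of −L dB): F_i = 10^(NF_i/10), G_i = 10^(G_i,dB/10)
  Stage 1: F_1 = 10^(2.48/10) = 1.770, G_1 = 10^(13.8/10) = 23.99
  Stage 2: F_2 = 10^(2.27/10) = 1.687, G_2 = 10^(18.8/10) = 75.86
Friis cascade:
  F = 1.770 + (1.687 − 1)/23.99 = 1.799
NF = 10 log₁₀(1.799) = 2.55 dB

2.55 dB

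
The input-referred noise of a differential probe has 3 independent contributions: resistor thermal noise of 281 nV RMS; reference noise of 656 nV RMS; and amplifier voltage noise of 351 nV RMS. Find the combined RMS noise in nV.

Uncorrelated sources add in power (mean-square): V_tot = √(ΣV_i²)
V_tot = √[(2.81×10⁻⁷)² + (6.56×10⁻⁷)² + (3.51×10⁻⁷)²] = 7.95×10⁻⁷ V = 795 nV

795 nV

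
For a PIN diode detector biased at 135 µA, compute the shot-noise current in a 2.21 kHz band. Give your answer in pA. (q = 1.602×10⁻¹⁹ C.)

309 pA

I_n = √(2qI·B)
2qI·B = 2 × 1.602×10⁻¹⁹ × 1.35×10⁻⁴ × 2.21×10³ = 9.56×10⁻²⁰ A²
I_n = √(9.56×10⁻²⁰) = 3.09×10⁻¹⁰ A = 309 pA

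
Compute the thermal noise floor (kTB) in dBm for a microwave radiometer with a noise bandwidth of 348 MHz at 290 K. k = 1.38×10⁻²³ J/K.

−88.6 dBm

P_n = kTB = 1.38×10⁻²³ × 290 × 3.48×10⁸ = 1.39×10⁻¹² W
In dBm: 10 log₁₀(1.39×10⁻¹² / 10⁻³) = −88.6 dBm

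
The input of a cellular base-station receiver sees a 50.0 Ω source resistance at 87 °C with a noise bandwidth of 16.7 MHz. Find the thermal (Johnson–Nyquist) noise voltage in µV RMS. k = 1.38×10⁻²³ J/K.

T = 87 °C + 273.15 = 360.15 K
V_n = √(4kTRB)
4kTRB = 4 × 1.38×10⁻²³ × 360.15 × 5.00×10¹ × 1.67×10⁷ = 1.66×10⁻¹¹ V²
V_n = √(1.66×10⁻¹¹) = 4.07×10⁻⁶ V = 4.07 µV

4.07 µV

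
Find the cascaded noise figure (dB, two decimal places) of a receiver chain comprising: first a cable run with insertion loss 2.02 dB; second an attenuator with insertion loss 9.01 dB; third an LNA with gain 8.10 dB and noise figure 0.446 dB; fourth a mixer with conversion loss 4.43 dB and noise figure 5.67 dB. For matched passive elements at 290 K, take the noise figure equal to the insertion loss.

12.86 dB

Convert to linear (a loss of L dB is a gain of −L dB): F_i = 10^(NF_i/10), G_i = 10^(G_i,dB/10)
  Stage 1: F_1 = 10^(2.02/10) = 1.592, G_1 = 10^(−2.02/10) = 0.6281
  Stage 2: F_2 = 10^(9.01/10) = 7.962, G_2 = 10^(−9.01/10) = 0.1256
  Stage 3: F_3 = 10^(0.446/10) = 1.108, G_3 = 10^(8.10/10) = 6.457
  Stage 4: F_4 = 10^(5.67/10) = 3.690, G_4 = 10^(−4.43/10) = 0.3606
Friis cascade:
  F = 1.592 + (7.962 − 1)/0.6281 + (1.108 − 1)/0.07889 + (3.690 − 1)/0.5093 = 19.33
NF = 10 log₁₀(19.33) = 12.86 dB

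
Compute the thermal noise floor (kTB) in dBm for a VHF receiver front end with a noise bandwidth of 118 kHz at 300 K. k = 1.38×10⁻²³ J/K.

−123.1 dBm

P_n = kTB = 1.38×10⁻²³ × 300 × 1.18×10⁵ = 4.89×10⁻¹⁶ W
In dBm: 10 log₁₀(4.89×10⁻¹⁶ / 10⁻³) = −123.1 dBm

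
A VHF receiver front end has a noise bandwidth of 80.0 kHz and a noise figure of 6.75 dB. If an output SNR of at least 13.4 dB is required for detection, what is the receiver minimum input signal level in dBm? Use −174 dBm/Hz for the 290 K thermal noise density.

−104.8 dBm

Sensitivity = −174 + 10 log₁₀(B) + NF + SNR_min
= −174 + 49.03 + 6.75 + 13.4
= −104.82 dBm → −104.8 dBm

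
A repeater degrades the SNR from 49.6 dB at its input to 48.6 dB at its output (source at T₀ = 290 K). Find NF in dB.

NF (dB) = SNR_in(dB) − SNR_out(dB) when the source is at T₀
NF = 49.6 − 48.6 = 1.0 dB

1.0 dB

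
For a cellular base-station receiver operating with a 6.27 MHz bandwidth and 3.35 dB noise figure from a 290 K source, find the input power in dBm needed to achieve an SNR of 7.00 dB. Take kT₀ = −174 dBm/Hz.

−95.7 dBm

Sensitivity = −174 + 10 log₁₀(B) + NF + SNR_min
= −174 + 67.97 + 3.35 + 7.00
= −95.68 dBm → −95.7 dBm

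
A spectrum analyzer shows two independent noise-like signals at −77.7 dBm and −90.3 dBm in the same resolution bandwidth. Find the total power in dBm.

−77.5 dBm

Convert to linear, add, convert back:
P₁ = 1.70×10⁻¹¹ W, P₂ = 9.33×10⁻¹³ W
P_tot = 1.79×10⁻¹¹ W → 10 log₁₀(P_tot / 10⁻³) = −77.5 dBm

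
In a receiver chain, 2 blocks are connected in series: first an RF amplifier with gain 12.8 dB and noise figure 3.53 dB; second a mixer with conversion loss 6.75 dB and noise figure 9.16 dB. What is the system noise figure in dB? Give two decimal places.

Convert to linear (a loss of L dB is a gain of −L dB): F_i = 10^(NF_i/10), G_i = 10^(G_i,dB/10)
  Stage 1: F_1 = 10^(3.53/10) = 2.254, G_1 = 10^(12.8/10) = 19.05
  Stage 2: F_2 = 10^(9.16/10) = 8.241, G_2 = 10^(−6.75/10) = 0.2113
Friis cascade:
  F = 2.254 + (8.241 − 1)/19.05 = 2.634
NF = 10 log₁₀(2.634) = 4.21 dB

4.21 dB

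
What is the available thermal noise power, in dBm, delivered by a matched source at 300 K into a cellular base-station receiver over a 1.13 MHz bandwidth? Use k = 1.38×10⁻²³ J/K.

−113.3 dBm

P_n = kTB = 1.38×10⁻²³ × 300 × 1.13×10⁶ = 4.68×10⁻¹⁵ W
In dBm: 10 log₁₀(4.68×10⁻¹⁵ / 10⁻³) = −113.3 dBm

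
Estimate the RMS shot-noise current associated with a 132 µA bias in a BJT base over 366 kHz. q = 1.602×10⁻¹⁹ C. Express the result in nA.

3.93 nA

I_n = √(2qI·B)
2qI·B = 2 × 1.602×10⁻¹⁹ × 1.32×10⁻⁴ × 3.66×10⁵ = 1.55×10⁻¹⁷ A²
I_n = √(1.55×10⁻¹⁷) = 3.93×10⁻⁹ A = 3.93 nA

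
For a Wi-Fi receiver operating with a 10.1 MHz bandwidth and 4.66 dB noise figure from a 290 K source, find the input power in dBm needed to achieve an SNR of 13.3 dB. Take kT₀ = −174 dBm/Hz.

−86.0 dBm

Sensitivity = −174 + 10 log₁₀(B) + NF + SNR_min
= −174 + 70.04 + 4.66 + 13.3
= −86.00 dBm → −86.0 dBm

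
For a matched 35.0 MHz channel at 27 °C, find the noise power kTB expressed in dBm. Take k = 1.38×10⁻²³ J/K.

−98.4 dBm

T = 27 °C + 273.15 = 300.15 K
P_n = kTB = 1.38×10⁻²³ × 300.15 × 3.50×10⁷ = 1.45×10⁻¹³ W
In dBm: 10 log₁₀(1.45×10⁻¹³ / 10⁻³) = −98.4 dBm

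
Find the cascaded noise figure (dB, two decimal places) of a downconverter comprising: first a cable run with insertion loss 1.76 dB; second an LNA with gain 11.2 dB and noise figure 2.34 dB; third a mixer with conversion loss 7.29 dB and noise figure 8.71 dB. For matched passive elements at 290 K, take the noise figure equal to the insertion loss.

5.19 dB

Convert to linear (a loss of L dB is a gain of −L dB): F_i = 10^(NF_i/10), G_i = 10^(G_i,dB/10)
  Stage 1: F_1 = 10^(1.76/10) = 1.500, G_1 = 10^(−1.76/10) = 0.6668
  Stage 2: F_2 = 10^(2.34/10) = 1.714, G_2 = 10^(11.2/10) = 13.18
  Stage 3: F_3 = 10^(8.71/10) = 7.430, G_3 = 10^(−7.29/10) = 0.1866
Friis cascade:
  F = 1.500 + (1.714 − 1)/0.6668 + (7.430 − 1)/8.790 = 3.302
NF = 10 log₁₀(3.302) = 5.19 dB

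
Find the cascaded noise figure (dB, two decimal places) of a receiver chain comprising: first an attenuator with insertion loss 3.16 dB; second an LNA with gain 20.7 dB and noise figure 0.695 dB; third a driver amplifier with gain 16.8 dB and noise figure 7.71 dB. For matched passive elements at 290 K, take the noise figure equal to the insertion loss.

4.01 dB

Convert to linear (a loss of L dB is a gain of −L dB): F_i = 10^(NF_i/10), G_i = 10^(G_i,dB/10)
  Stage 1: F_1 = 10^(3.16/10) = 2.070, G_1 = 10^(−3.16/10) = 0.4831
  Stage 2: F_2 = 10^(0.695/10) = 1.174, G_2 = 10^(20.7/10) = 117.5
  Stage 3: F_3 = 10^(7.71/10) = 5.902, G_3 = 10^(16.8/10) = 47.86
Friis cascade:
  F = 2.070 + (1.174 − 1)/0.4831 + (5.902 − 1)/56.75 = 2.516
NF = 10 log₁₀(2.516) = 4.01 dB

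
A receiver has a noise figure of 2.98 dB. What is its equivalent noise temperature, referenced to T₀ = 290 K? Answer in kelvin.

286 K

F = 10^(2.98/10) = 1.98609
T_e = (F − 1)·T₀ = (1.98609 − 1) × 290 = 286 K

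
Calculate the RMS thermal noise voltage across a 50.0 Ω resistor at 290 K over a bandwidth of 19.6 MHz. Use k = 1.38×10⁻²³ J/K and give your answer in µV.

3.96 µV

V_n = √(4kTRB)
4kTRB = 4 × 1.38×10⁻²³ × 290 × 5.00×10¹ × 1.96×10⁷ = 1.57×10⁻¹¹ V²
V_n = √(1.57×10⁻¹¹) = 3.96×10⁻⁶ V = 3.96 µV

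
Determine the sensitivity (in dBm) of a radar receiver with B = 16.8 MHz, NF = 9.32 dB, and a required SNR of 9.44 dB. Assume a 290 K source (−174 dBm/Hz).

−83.0 dBm

Sensitivity = −174 + 10 log₁₀(B) + NF + SNR_min
= −174 + 72.25 + 9.32 + 9.44
= −82.99 dBm → −83.0 dBm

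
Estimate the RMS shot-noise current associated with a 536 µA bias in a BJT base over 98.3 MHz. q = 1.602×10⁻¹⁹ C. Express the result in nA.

I_n = √(2qI·B)
2qI·B = 2 × 1.602×10⁻¹⁹ × 5.36×10⁻⁴ × 9.83×10⁷ = 1.69×10⁻¹⁴ A²
I_n = √(1.69×10⁻¹⁴) = 1.30×10⁻⁷ A = 130 nA

130 nA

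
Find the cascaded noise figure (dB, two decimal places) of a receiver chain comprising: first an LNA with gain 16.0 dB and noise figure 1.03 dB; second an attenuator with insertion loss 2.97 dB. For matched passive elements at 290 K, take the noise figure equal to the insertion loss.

Convert to linear (a loss of L dB is a gain of −L dB): F_i = 10^(NF_i/10), G_i = 10^(G_i,dB/10)
  Stage 1: F_1 = 10^(1.03/10) = 1.268, G_1 = 10^(16.0/10) = 39.81
  Stage 2: F_2 = 10^(2.97/10) = 1.982, G_2 = 10^(−2.97/10) = 0.5047
Friis cascade:
  F = 1.268 + (1.982 − 1)/39.81 = 1.292
NF = 10 log₁₀(1.292) = 1.11 dB

1.11 dB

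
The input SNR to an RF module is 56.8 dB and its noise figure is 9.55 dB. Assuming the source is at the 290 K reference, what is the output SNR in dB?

By definition F = SNR_in/SNR_out, so in dB: SNR_out = SNR_in − NF
SNR_out = 56.8 − 9.55 = 47.25 dB

47.25 dB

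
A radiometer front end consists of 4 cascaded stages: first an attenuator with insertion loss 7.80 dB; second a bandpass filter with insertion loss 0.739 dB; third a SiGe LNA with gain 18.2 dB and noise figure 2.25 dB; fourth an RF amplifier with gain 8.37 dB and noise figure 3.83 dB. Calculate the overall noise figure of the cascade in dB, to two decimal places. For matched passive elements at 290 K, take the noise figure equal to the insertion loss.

10.84 dB

Convert to linear (a loss of L dB is a gain of −L dB): F_i = 10^(NF_i/10), G_i = 10^(G_i,dB/10)
  Stage 1: F_1 = 10^(7.80/10) = 6.026, G_1 = 10^(−7.80/10) = 0.1660
  Stage 2: F_2 = 10^(0.739/10) = 1.185, G_2 = 10^(−0.739/10) = 0.8435
  Stage 3: F_3 = 10^(2.25/10) = 1.679, G_3 = 10^(18.2/10) = 66.07
  Stage 4: F_4 = 10^(3.83/10) = 2.415, G_4 = 10^(8.37/10) = 6.871
Friis cascade:
  F = 6.026 + (1.185 − 1)/0.1660 + (1.679 − 1)/0.1400 + (2.415 − 1)/9.249 = 12.15
NF = 10 log₁₀(12.15) = 10.84 dB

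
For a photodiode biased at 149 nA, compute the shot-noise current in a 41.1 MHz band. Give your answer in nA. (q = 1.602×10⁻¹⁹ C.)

I_n = √(2qI·B)
2qI·B = 2 × 1.602×10⁻¹⁹ × 1.49×10⁻⁷ × 4.11×10⁷ = 1.96×10⁻¹⁸ A²
I_n = √(1.96×10⁻¹⁸) = 1.40×10⁻⁹ A = 1.40 nA

1.40 nA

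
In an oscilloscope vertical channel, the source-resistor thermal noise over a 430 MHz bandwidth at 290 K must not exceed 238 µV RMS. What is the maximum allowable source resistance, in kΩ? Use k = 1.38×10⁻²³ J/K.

Johnson–Nyquist: V_n = √(4kTRB) ⇒ R = V_n² / (4kTB)
4kTB = 4 × 1.38×10⁻²³ × 290 × 4.30×10⁸ = 6.88×10⁻¹²
R = (2.38×10⁻⁴)² / 6.88×10⁻¹² = 8.23×10³ Ω = 8.23 kΩ

8.23 kΩ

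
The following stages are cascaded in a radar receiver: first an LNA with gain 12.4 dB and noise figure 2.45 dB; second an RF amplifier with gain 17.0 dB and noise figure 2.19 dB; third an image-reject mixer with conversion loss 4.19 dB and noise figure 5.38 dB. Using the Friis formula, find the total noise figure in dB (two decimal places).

Convert to linear (a loss of L dB is a gain of −L dB): F_i = 10^(NF_i/10), G_i = 10^(G_i,dB/10)
  Stage 1: F_1 = 10^(2.45/10) = 1.758, G_1 = 10^(12.4/10) = 17.38
  Stage 2: F_2 = 10^(2.19/10) = 1.656, G_2 = 10^(17.0/10) = 50.12
  Stage 3: F_3 = 10^(5.38/10) = 3.451, G_3 = 10^(−4.19/10) = 0.3811
Friis cascade:
  F = 1.758 + (1.656 − 1)/17.38 + (3.451 − 1)/871.0 = 1.798
NF = 10 log₁₀(1.798) = 2.55 dB

2.55 dB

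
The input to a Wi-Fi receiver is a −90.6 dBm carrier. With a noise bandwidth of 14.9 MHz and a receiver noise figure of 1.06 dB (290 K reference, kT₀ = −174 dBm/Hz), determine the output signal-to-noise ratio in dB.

10.6 dB

Noise floor: N = −174 + 10 log₁₀(B) + NF
10 log₁₀(1.49×10⁷) = 71.73 dB
N = −174 + 71.73 + 1.06 = −101.21 dBm
SNR = P_sig − N = −90.6 − (−101.21) = 10.61 dB → 10.6 dB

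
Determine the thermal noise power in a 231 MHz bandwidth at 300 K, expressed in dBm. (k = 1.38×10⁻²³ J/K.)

−90.2 dBm

P_n = kTB = 1.38×10⁻²³ × 300 × 2.31×10⁸ = 9.56×10⁻¹³ W
In dBm: 10 log₁₀(9.56×10⁻¹³ / 10⁻³) = −90.2 dBm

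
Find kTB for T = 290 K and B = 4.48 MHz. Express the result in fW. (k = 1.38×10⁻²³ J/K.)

P_n = kTB = 1.38×10⁻²³ × 290 × 4.48×10⁶ = 1.79×10⁻¹⁴ W = 17.9 fW

17.9 fW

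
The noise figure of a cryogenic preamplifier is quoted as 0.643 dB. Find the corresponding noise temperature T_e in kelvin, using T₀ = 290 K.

F = 10^(0.643/10) = 1.15958
T_e = (F − 1)·T₀ = (1.15958 − 1) × 290 = 46.3 K

46.3 K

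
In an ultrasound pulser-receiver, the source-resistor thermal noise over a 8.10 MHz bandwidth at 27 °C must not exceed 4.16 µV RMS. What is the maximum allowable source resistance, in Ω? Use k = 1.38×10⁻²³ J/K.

129 Ω

T = 27 °C + 273.15 = 300.15 K
Johnson–Nyquist: V_n = √(4kTRB) ⇒ R = V_n² / (4kTB)
4kTB = 4 × 1.38×10⁻²³ × 300.15 × 8.10×10⁶ = 1.34×10⁻¹³
R = (4.16×10⁻⁶)² / 1.34×10⁻¹³ = 1.29×10² Ω = 129 Ω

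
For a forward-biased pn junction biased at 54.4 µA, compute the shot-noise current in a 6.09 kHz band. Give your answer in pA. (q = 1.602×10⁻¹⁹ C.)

326 pA

I_n = √(2qI·B)
2qI·B = 2 × 1.602×10⁻¹⁹ × 5.44×10⁻⁵ × 6.09×10³ = 1.06×10⁻¹⁹ A²
I_n = √(1.06×10⁻¹⁹) = 3.26×10⁻¹⁰ A = 326 pA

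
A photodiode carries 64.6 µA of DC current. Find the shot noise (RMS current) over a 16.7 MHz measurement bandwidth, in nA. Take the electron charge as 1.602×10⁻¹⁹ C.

I_n = √(2qI·B)
2qI·B = 2 × 1.602×10⁻¹⁹ × 6.46×10⁻⁵ × 1.67×10⁷ = 3.46×10⁻¹⁶ A²
I_n = √(3.46×10⁻¹⁶) = 1.86×10⁻⁸ A = 18.6 nA

18.6 nA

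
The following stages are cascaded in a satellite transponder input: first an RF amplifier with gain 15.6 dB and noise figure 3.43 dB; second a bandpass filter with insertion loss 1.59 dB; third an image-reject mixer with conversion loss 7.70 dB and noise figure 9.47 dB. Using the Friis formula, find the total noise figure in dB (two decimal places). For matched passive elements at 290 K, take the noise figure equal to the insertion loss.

Convert to linear (a loss of L dB is a gain of −L dB): F_i = 10^(NF_i/10), G_i = 10^(G_i,dB/10)
  Stage 1: F_1 = 10^(3.43/10) = 2.203, G_1 = 10^(15.6/10) = 36.31
  Stage 2: F_2 = 10^(1.59/10) = 1.442, G_2 = 10^(−1.59/10) = 0.6934
  Stage 3: F_3 = 10^(9.47/10) = 8.851, G_3 = 10^(−7.70/10) = 0.1698
Friis cascade:
  F = 2.203 + (1.442 − 1)/36.31 + (8.851 − 1)/25.18 = 2.527
NF = 10 log₁₀(2.527) = 4.03 dB

4.03 dB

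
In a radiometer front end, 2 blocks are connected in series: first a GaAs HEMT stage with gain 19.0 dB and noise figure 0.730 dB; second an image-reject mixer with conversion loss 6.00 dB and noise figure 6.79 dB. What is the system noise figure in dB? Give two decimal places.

0.90 dB

Convert to linear (a loss of L dB is a gain of −L dB): F_i = 10^(NF_i/10), G_i = 10^(G_i,dB/10)
  Stage 1: F_1 = 10^(0.730/10) = 1.183, G_1 = 10^(19.0/10) = 79.43
  Stage 2: F_2 = 10^(6.79/10) = 4.775, G_2 = 10^(−6.00/10) = 0.2512
Friis cascade:
  F = 1.183 + (4.775 − 1)/79.43 = 1.231
NF = 10 log₁₀(1.231) = 0.90 dB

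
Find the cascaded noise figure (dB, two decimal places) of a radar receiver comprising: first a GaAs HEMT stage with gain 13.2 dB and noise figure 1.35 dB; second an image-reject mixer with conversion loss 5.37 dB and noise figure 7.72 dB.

2.04 dB

Convert to linear (a loss of L dB is a gain of −L dB): F_i = 10^(NF_i/10), G_i = 10^(G_i,dB/10)
  Stage 1: F_1 = 10^(1.35/10) = 1.365, G_1 = 10^(13.2/10) = 20.89
  Stage 2: F_2 = 10^(7.72/10) = 5.916, G_2 = 10^(−5.37/10) = 0.2904
Friis cascade:
  F = 1.365 + (5.916 − 1)/20.89 = 1.600
NF = 10 log₁₀(1.600) = 2.04 dB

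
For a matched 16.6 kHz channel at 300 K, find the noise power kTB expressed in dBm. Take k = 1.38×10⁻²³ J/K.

−131.6 dBm

P_n = kTB = 1.38×10⁻²³ × 300 × 1.66×10⁴ = 6.87×10⁻¹⁷ W
In dBm: 10 log₁₀(6.87×10⁻¹⁷ / 10⁻³) = −131.6 dBm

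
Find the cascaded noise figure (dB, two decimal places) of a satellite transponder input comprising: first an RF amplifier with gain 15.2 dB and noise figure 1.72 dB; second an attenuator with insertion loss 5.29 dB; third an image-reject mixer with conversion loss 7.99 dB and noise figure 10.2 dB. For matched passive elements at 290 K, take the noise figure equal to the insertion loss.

Convert to linear (a loss of L dB is a gain of −L dB): F_i = 10^(NF_i/10), G_i = 10^(G_i,dB/10)
  Stage 1: F_1 = 10^(1.72/10) = 1.486, G_1 = 10^(15.2/10) = 33.11
  Stage 2: F_2 = 10^(5.29/10) = 3.381, G_2 = 10^(−5.29/10) = 0.2958
  Stage 3: F_3 = 10^(10.2/10) = 10.47, G_3 = 10^(−7.99/10) = 0.1589
Friis cascade:
  F = 1.486 + (3.381 − 1)/33.11 + (10.47 − 1)/9.795 = 2.525
NF = 10 log₁₀(2.525) = 4.02 dB

4.02 dB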